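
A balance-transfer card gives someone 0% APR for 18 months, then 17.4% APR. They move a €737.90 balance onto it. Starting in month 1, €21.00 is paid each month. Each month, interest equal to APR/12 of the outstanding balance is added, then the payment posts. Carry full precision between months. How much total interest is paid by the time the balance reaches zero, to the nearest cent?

€56.87

Promo months 1–18 at r₀ = 0%/12 = 0; months 19+ at r₁ = 17.4%/12 = 0.0145.
After month 18 (no interest yet): B = €737.90 − 18·€21.00 = €359.90.
Then at r₁ with €21.00/mo: n₂ = −ln(1 − r₁·B/P)/ln(1+r₁) ≈ 19.85 → 20 more payments.
Total paid = 37·€21.00 + €17.77 = €794.77; interest = €794.77 − €737.90 = €56.87.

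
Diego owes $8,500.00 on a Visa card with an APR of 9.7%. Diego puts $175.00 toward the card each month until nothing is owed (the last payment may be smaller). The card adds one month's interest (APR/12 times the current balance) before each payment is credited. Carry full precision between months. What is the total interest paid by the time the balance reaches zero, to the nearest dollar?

$2,338

Monthly rate r = 9.7%/12 = 0.808333% = 0.00808333.
Payoff takes n = ⌈−ln(1 − rB₀/P)/ln(1+r)⌉ = ⌈61.931⌉ = 62 payments; the last is $163.03.
Total paid = 61·$175.00 + $163.03 = $10,838.03.
Total interest = total paid − principal = $10,838.03 − $8,500.00 = $2,338.03.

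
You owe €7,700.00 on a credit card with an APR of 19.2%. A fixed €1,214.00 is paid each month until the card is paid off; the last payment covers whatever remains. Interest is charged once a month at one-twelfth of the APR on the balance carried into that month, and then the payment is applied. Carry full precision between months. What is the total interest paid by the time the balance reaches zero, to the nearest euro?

€486

Monthly rate r = 19.2%/12 = 1.6% = 0.016.
Payoff takes n = ⌈−ln(1 − rB₀/P)/ln(1+r)⌉ = ⌈6.741⌉ = 7 payments; the last is €901.96.
Total paid = 6·€1,214.00 + €901.96 = €8,185.96.
Total interest = total paid − principal = €8,185.96 − €7,700.00 = €485.96.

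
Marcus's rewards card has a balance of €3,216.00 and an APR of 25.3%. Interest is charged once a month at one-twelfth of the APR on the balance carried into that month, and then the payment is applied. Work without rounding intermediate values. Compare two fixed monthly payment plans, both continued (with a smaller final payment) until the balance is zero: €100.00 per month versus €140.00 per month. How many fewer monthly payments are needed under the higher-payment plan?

23 fewer payments

Monthly rate r = 25.3%/12 = 2.10833% = 0.0210833.
At €100.00/mo: n = ⌈−ln(1 − rB₀/P)/ln(1+r)⌉ = 55 payments (last €32.17); total interest = total paid − €3,216.00 = €2,216.17.
At €140.00/mo: 32 payments (last €104.08); total interest €1,228.08.
Payments saved = 55 − 32 = 23.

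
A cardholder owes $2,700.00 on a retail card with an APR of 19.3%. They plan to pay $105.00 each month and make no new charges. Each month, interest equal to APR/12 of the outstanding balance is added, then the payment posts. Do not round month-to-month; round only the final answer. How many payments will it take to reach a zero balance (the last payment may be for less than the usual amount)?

Monthly rate r = 19.3%/12 = 1.60833% = 0.0160833.
Recurrence: B ← B·(1+r) − $105.00.
Month 1: interest $43.43; balance after payment $2,638.43.
Month 2: interest $42.43; balance after payment $2,575.86.
Closed form: n = −ln(1 − rB₀/P)/ln(1+r) = −ln(0.58643)/ln(1.01608) ≈ 33.450, so the balance reaches zero during payment 34.

34 payments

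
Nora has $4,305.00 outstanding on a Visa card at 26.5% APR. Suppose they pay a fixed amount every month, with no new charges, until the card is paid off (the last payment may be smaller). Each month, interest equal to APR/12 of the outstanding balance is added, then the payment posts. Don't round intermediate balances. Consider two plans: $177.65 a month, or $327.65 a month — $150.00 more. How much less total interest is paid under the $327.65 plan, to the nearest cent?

$1,088.86

Monthly rate r = 26.5%/12 = 2.20833% = 0.0220833.
At $177.65/mo: n = ⌈−ln(1 − rB₀/P)/ln(1+r)⌉ = 36 payments (last $12.54); total interest = total paid − $4,305.00 = $1,925.29.
At $327.65/mo: 16 payments (last $226.68); total interest $836.43.
Interest saved = $1,925.29 − $836.43 = $1,088.86.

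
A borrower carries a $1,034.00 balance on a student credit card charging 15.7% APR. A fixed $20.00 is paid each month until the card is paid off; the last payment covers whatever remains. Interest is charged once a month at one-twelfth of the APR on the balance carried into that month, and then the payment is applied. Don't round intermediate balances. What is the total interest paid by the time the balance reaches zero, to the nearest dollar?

$702

Monthly rate r = 15.7%/12 = 1.30833% = 0.0130833.
Payoff takes n = ⌈−ln(1 − rB₀/P)/ln(1+r)⌉ = ⌈86.800⌉ = 87 payments; the last is $16.03.
Total paid = 86·$20.00 + $16.03 = $1,736.03.
Total interest = total paid − principal = $1,736.03 − $1,034.00 = $702.03.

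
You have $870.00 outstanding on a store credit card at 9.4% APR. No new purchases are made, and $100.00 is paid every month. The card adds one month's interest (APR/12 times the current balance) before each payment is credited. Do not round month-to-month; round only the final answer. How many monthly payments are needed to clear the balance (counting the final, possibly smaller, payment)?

Monthly rate r = 9.4%/12 = 0.783333% = 0.00783333.
Recurrence: B ← B·(1+r) − $100.00.
Month 1: interest $6.81; balance after payment $776.82.
Month 2: interest $6.09; balance after payment $682.90.
Closed form: n = −ln(1 − rB₀/P)/ln(1+r) = −ln(0.93185)/ln(1.00783) ≈ 9.046, so the balance reaches zero during payment 10.

10 months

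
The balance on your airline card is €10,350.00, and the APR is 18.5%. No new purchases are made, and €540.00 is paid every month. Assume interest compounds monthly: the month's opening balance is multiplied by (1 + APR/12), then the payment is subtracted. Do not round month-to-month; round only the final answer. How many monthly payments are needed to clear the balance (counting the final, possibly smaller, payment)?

23 payments

Monthly rate r = 18.5%/12 = 1.54167% = 0.0154167.
Recurrence: B ← B·(1+r) − €540.00.
Month 1: interest €159.56; balance after payment €9,969.56.
Month 2: interest €153.70; balance after payment €9,583.26.
Closed form: n = −ln(1 − rB₀/P)/ln(1+r) = −ln(0.70451)/ln(1.01542) ≈ 22.893, so the balance reaches zero during payment 23.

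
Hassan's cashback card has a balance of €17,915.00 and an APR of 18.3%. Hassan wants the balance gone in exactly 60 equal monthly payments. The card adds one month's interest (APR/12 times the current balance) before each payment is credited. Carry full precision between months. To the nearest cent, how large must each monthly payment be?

€457.85

Monthly rate r = 18.3%/12 = 1.525% = 0.01525.
Level-payment amortization: P = B₀·r / (1 − (1+r)^(−n)) = 17915.00·0.01525 / (1 − 1.01525^(−60)).
Denominator 1 − (1+r)^(−60) = 0.596707533.
P = 273.204 / 0.596707533 ≈ 457.85.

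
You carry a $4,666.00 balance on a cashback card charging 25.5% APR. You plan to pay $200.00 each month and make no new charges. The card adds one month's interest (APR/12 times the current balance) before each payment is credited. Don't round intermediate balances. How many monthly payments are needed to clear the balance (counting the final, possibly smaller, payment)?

33 months

Monthly rate r = 25.5%/12 = 2.125% = 0.02125.
Recurrence: B ← B·(1+r) − $200.00.
Month 1: interest $99.15; balance after payment $4,565.15.
Month 2: interest $97.01; balance after payment $4,462.16.
Closed form: n = −ln(1 − rB₀/P)/ln(1+r) = −ln(0.50424)/ln(1.02125) ≈ 32.563, so the balance reaches zero during payment 33.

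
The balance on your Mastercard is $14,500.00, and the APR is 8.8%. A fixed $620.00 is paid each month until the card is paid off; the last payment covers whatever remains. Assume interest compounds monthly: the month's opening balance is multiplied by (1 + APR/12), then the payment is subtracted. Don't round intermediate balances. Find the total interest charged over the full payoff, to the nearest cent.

Monthly rate r = 8.8%/12 = 0.733333% = 0.00733333.
Payoff takes n = ⌈−ln(1 − rB₀/P)/ln(1+r)⌉ = ⌈25.750⌉ = 26 payments; the last is $465.48.
Total paid = 25·$620.00 + $465.48 = $15,965.48.
Total interest = total paid − principal = $15,965.48 − $14,500.00 = $1,465.48.

$1,465.48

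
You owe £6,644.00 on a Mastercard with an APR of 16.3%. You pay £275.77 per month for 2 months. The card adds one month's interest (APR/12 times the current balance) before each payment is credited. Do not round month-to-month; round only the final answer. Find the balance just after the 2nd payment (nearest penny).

Monthly rate r = 16.3%/12 = 1.35833% = 0.0135833.
Each month: B ← B·(1+r) − £275.77.
Month 1: interest £90.25; balance after payment £6,458.48.
Month 2: interest £87.73; balance after payment £6,270.44.

£6,270.44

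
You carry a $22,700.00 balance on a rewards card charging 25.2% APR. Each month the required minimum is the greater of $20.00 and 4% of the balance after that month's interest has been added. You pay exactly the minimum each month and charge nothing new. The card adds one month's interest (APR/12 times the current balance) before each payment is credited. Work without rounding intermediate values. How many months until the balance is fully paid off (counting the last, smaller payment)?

Monthly rate r = 25.2%/12 = 2.1% = 0.021.
While 4% of the post-interest balance exceeds $20.00, each month B ← (B·(1+r))·(1 − 0.04), i.e. B shrinks by the factor (1+r)·0.96 = 0.98016.
This holds for months 1–192. Entering month 193 the balance is $484.22; 4% of the post-interest balance is now below $20.00, so the flat $20.00 minimum applies from here.
From month 193 a fixed $20.00 at rate r clears $484.22 in 35 more payments. Total: 192 + 35 = 227 months.

227 months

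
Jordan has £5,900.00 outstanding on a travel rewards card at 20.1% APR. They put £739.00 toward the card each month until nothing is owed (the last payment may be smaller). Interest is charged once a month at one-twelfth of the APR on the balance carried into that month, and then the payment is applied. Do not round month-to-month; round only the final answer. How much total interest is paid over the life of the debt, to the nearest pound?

£488

Monthly rate r = 20.1%/12 = 1.675% = 0.01675.
Payoff takes n = ⌈−ln(1 − rB₀/P)/ln(1+r)⌉ = ⌈8.642⌉ = 9 payments; the last is £475.93.
Total paid = 8·£739.00 + £475.93 = £6,387.93.
Total interest = total paid − principal = £6,387.93 − £5,900.00 = £487.93.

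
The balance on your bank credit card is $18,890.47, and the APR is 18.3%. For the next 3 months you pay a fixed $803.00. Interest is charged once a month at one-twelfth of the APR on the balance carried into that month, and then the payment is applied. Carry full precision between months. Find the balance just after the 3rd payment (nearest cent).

$17,322.03

Monthly rate r = 18.3%/12 = 1.525% = 0.01525.
Each month: B ← B·(1+r) − $803.00.
Month 1: interest $288.08; balance after payment $18,375.55.
Month 2: interest $280.23; balance after payment $17,852.78.
Month 3: interest $272.25; balance after payment $17,322.03.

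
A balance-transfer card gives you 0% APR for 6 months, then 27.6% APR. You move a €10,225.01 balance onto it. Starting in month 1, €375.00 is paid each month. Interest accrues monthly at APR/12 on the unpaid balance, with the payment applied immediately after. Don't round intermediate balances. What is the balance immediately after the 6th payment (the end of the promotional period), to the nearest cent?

Promo months 1–6 at r₀ = 0%/12 = 0; months 7+ at r₁ = 27.6%/12 = 0.023.
After month 6 (no interest yet): B = €10,225.01 − 6·€375.00 = €7,975.01.

€7,975.01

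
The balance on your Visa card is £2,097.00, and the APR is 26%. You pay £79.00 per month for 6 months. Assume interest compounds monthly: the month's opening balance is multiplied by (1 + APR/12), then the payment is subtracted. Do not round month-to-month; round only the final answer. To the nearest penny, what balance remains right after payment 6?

£1,884.38

Monthly rate r = 26%/12 = 2.16667% = 0.0216667.
Each month: B ← B·(1+r) − £79.00.
Month 1: interest £45.44; balance after payment £2,063.43.
Month 2: interest £44.71; balance after payment £2,029.14.
Month 3: interest £43.96; balance after payment £1,994.11.
Month 4: interest £43.21; balance after payment £1,958.31.
Month 5: interest £42.43; balance after payment £1,921.74.
Month 6: interest £41.64; balance after payment £1,884.38.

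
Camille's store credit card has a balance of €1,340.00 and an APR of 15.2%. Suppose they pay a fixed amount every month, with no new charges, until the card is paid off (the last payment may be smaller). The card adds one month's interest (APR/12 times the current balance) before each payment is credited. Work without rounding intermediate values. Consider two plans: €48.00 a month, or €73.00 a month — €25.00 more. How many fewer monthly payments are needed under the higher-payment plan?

Monthly rate r = 15.2%/12 = 1.26667% = 0.0126667.
At €48.00/mo: n = ⌈−ln(1 − rB₀/P)/ln(1+r)⌉ = 35 payments (last €32.07); total interest = total paid − €1,340.00 = €324.07.
At €73.00/mo: 22 payments (last €1.76); total interest €194.76.
Payments saved = 35 − 22 = 13.

13 fewer payments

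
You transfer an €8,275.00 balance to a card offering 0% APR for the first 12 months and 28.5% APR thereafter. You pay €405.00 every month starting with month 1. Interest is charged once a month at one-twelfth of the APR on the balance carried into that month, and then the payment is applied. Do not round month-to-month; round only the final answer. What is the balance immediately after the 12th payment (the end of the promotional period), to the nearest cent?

Promo months 1–12 at r₀ = 0%/12 = 0; months 13+ at r₁ = 28.5%/12 = 0.02375.
After month 12 (no interest yet): B = €8,275.00 − 12·€405.00 = €3,415.00.

€3,415.00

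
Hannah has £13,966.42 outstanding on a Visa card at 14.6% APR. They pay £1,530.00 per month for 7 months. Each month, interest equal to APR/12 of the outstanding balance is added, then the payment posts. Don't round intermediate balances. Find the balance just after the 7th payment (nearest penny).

£4,091.26

Monthly rate r = 14.6%/12 = 1.21667% = 0.0121667.
Each month: B ← B·(1+r) − £1,530.00.
Month 1: interest £169.92; balance after payment £12,606.34.
Month 2: interest £153.38; balance after payment £11,229.72.
Month 3: interest £136.63; balance after payment £9,836.35.
Month 4: interest £119.68; balance after payment £8,426.03.
Month 5: interest £102.52; balance after payment £6,998.54.
Month 6: interest £85.15; balance after payment £5,553.69.
Month 7: interest £67.57; balance after payment £4,091.26.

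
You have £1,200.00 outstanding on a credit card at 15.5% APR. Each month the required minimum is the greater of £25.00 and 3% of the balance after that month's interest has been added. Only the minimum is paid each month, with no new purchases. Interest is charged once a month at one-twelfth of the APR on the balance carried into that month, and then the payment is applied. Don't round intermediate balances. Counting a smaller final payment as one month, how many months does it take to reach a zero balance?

65 months

Monthly rate r = 15.5%/12 = 1.29167% = 0.0129167.
While 3% of the post-interest balance exceeds £25.00, each month B ← (B·(1+r))·(1 − 0.03), i.e. B shrinks by the factor (1+r)·0.97 = 0.98253.
This holds for months 1–22. Entering month 23 the balance is £814.29; 3% of the post-interest balance is now below £25.00, so the flat £25.00 minimum applies from here.
From month 23 a fixed £25.00 at rate r clears £814.29 in 43 more payments. Total: 22 + 43 = 65 months.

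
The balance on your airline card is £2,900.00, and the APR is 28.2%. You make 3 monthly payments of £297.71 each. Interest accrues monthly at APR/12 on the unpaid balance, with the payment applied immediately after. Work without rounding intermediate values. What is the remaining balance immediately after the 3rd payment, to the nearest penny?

£2,195.01

Monthly rate r = 28.2%/12 = 2.35% = 0.0235.
Each month: B ← B·(1+r) − £297.71.
Month 1: interest £68.15; balance after payment £2,670.44.
Month 2: interest £62.76; balance after payment £2,435.49.
Month 3: interest £57.23; balance after payment £2,195.01.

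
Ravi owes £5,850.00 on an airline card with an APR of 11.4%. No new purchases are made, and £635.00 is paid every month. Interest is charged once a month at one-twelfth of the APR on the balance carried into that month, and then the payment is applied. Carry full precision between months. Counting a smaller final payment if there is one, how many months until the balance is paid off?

10 payments

Monthly rate r = 11.4%/12 = 0.95% = 0.0095.
Recurrence: B ← B·(1+r) − £635.00.
Month 1: interest £55.57; balance after payment £5,270.57.
Month 2: interest £50.07; balance after payment £4,685.65.
Closed form: n = −ln(1 − rB₀/P)/ln(1+r) = −ln(0.91248)/ln(1.0095) ≈ 9.687, so the balance reaches zero during payment 10.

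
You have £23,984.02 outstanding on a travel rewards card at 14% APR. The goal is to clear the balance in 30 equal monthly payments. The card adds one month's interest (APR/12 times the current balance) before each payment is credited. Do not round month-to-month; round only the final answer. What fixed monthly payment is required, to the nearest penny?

Monthly rate r = 14%/12 = 1.16667% = 0.0116667.
Level-payment amortization: P = B₀·r / (1 − (1+r)^(−n)) = 23984.02·0.0116667 / (1 − 1.01167^(−30)).
Denominator 1 − (1+r)^(−30) = 0.293882818.
P = 279.814 / 0.293882818 ≈ 952.13.

£952.13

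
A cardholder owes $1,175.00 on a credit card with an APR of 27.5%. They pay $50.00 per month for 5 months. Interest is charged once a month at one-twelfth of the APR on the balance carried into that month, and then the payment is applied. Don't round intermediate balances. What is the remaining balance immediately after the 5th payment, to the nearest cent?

Monthly rate r = 27.5%/12 = 2.29167% = 0.0229167.
Each month: B ← B·(1+r) − $50.00.
Month 1: interest $26.93; balance after payment $1,151.93.
Month 2: interest $26.40; balance after payment $1,128.33.
Month 3: interest $25.86; balance after payment $1,104.18.
Month 4: interest $25.30; balance after payment $1,079.49.
Month 5: interest $24.74; balance after payment $1,054.23.

$1,054.23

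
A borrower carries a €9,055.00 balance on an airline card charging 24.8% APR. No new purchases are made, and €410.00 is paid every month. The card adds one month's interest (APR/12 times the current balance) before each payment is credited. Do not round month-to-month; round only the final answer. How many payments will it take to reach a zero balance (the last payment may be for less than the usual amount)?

Monthly rate r = 24.8%/12 = 2.06667% = 0.0206667.
Recurrence: B ← B·(1+r) − €410.00.
Month 1: interest €187.14; balance after payment €8,832.14.
Month 2: interest €182.53; balance after payment €8,604.67.
Closed form: n = −ln(1 − rB₀/P)/ln(1+r) = −ln(0.54357)/ln(1.02067) ≈ 29.800, so the balance reaches zero during payment 30.

30 months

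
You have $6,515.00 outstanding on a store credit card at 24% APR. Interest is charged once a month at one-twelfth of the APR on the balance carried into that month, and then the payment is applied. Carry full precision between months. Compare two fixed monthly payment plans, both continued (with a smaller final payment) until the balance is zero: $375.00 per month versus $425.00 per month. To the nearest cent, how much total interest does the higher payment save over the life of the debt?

$226.05

Monthly rate r = 24%/12 = 2% = 0.02.
At $375.00/mo: n = ⌈−ln(1 − rB₀/P)/ln(1+r)⌉ = 22 payments (last $209.94); total interest = total paid − $6,515.00 = $1,569.94.
At $425.00/mo: 19 payments (last $208.89); total interest $1,343.89.
Interest saved = $1,569.94 − $1,343.89 = $226.05.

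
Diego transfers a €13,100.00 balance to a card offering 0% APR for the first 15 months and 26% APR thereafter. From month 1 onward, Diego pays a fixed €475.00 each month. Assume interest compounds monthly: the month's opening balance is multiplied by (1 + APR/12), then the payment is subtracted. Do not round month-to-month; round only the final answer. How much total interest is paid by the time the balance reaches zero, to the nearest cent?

€1,076.93

Promo months 1–15 at r₀ = 0%/12 = 0; months 16+ at r₁ = 26%/12 = 0.0216667.
After month 15 (no interest yet): B = €13,100.00 − 15·€475.00 = €5,975.00.
Then at r₁ with €475.00/mo: n₂ = −ln(1 − r₁·B/P)/ln(1+r₁) ≈ 14.84 → 15 more payments.
Total paid = 29·€475.00 + €401.93 = €14,176.93; interest = €14,176.93 − €13,100.00 = €1,076.93.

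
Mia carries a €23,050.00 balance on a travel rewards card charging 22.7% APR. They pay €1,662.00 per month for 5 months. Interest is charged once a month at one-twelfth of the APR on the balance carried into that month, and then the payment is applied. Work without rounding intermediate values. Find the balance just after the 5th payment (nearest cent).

€16,683.80

Monthly rate r = 22.7%/12 = 1.89167% = 0.0189167.
Each month: B ← B·(1+r) − €1,662.00.
Month 1: interest €436.03; balance after payment €21,824.03.
Month 2: interest €412.84; balance after payment €20,574.87.
Month 3: interest €389.21; balance after payment €19,302.07.
Month 4: interest €365.13; balance after payment €18,005.21.
Month 5: interest €340.60; balance after payment €16,683.80.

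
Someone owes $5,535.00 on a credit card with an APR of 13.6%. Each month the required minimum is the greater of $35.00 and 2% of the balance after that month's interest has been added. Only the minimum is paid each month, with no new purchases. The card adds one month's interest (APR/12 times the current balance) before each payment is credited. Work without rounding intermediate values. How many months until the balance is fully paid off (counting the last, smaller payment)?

Monthly rate r = 13.6%/12 = 1.13333% = 0.0113333.
While 2% of the post-interest balance exceeds $35.00, each month B ← (B·(1+r))·(1 − 0.02), i.e. B shrinks by the factor (1+r)·0.98 = 0.99111.
This holds for months 1–131. Entering month 132 the balance is $1,717.47; 2% of the post-interest balance is now below $35.00, so the flat $35.00 minimum applies from here.
From month 132 a fixed $35.00 at rate r clears $1,717.47 in 73 more payments. Total: 131 + 73 = 204 months.

204 months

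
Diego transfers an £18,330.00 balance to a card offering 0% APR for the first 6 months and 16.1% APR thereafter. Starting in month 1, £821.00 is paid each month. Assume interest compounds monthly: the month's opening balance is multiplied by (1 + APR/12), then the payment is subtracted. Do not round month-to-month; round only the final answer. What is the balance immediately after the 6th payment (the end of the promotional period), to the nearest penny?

Promo months 1–6 at r₀ = 0%/12 = 0; months 7+ at r₁ = 16.1%/12 = 0.0134167.
After month 6 (no interest yet): B = £18,330.00 − 6·£821.00 = £13,404.00.

£13,404.00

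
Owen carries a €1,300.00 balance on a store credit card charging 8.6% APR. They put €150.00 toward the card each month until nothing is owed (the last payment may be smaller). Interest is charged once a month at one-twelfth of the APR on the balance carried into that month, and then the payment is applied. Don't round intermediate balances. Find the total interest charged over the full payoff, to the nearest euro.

€47

Monthly rate r = 8.6%/12 = 0.716667% = 0.00716667.
Payoff takes n = ⌈−ln(1 − rB₀/P)/ln(1+r)⌉ = ⌈8.980⌉ = 9 payments; the last is €146.94.
Total paid = 8·€150.00 + €146.94 = €1,346.94.
Total interest = total paid − principal = €1,346.94 − €1,300.00 = €46.94.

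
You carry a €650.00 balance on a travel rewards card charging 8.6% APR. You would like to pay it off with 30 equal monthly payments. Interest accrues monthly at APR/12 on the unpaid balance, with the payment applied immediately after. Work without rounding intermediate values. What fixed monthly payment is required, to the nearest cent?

Monthly rate r = 8.6%/12 = 0.716667% = 0.00716667.
Level-payment amortization: P = B₀·r / (1 − (1+r)^(−n)) = 650.00·0.00716667 / (1 − 1.00717^(−30)).
Denominator 1 − (1+r)^(−30) = 0.192839903.
P = 4.65833 / 0.192839903 ≈ 24.16.

€24.16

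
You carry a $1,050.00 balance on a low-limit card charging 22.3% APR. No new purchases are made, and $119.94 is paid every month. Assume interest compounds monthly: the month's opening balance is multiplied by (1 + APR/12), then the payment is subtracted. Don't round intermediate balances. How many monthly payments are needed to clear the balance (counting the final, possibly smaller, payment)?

10 payments

Monthly rate r = 22.3%/12 = 1.85833% = 0.0185833.
Recurrence: B ← B·(1+r) − $119.94.
Month 1: interest $19.51; balance after payment $949.57.
Month 2: interest $17.65; balance after payment $847.28.
Closed form: n = −ln(1 − rB₀/P)/ln(1+r) = −ln(0.83731)/ln(1.01858) ≈ 9.643, so the balance reaches zero during payment 10.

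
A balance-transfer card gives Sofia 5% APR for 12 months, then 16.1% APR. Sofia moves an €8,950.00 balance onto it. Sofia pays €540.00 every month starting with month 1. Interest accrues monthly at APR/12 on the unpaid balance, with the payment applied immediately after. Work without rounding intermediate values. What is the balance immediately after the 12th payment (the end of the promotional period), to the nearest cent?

€2,777.32

Promo months 1–12 at r₀ = 5%/12 = 0.00416667; months 13+ at r₁ = 16.1%/12 = 0.0134167.
After month 12: iterate B ← B·(1+r₀) − €540.00 for 12 months → €2,777.32.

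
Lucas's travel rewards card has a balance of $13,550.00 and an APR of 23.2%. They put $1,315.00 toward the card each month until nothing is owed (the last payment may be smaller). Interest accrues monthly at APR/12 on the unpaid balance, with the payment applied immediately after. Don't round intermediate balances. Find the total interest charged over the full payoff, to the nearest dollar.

$1,709

Monthly rate r = 23.2%/12 = 1.93333% = 0.0193333.
Payoff takes n = ⌈−ln(1 − rB₀/P)/ln(1+r)⌉ = ⌈11.602⌉ = 12 payments; the last is $794.45.
Total paid = 11·$1,315.00 + $794.45 = $15,259.45.
Total interest = total paid − principal = $15,259.45 − $13,550.00 = $1,709.45.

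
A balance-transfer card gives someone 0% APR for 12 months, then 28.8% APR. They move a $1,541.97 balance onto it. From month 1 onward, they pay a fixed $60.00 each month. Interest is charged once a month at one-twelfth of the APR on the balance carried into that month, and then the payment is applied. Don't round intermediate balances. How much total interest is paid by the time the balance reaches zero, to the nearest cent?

$186.73

Promo months 1–12 at r₀ = 0%/12 = 0; months 13+ at r₁ = 28.8%/12 = 0.024.
After month 12 (no interest yet): B = $1,541.97 − 12·$60.00 = $821.97.
Then at r₁ with $60.00/mo: n₂ = −ln(1 − r₁·B/P)/ln(1+r₁) ≈ 16.81 → 17 more payments.
Total paid = 28·$60.00 + $48.70 = $1,728.70; interest = $1,728.70 − $1,541.97 = $186.73.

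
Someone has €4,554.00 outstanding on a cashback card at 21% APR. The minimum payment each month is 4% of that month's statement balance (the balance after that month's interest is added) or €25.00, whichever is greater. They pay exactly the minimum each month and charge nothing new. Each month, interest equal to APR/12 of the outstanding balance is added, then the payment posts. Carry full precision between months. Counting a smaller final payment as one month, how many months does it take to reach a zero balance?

Monthly rate r = 21%/12 = 1.75% = 0.0175.
While 4% of the post-interest balance exceeds €25.00, each month B ← (B·(1+r))·(1 − 0.04), i.e. B shrinks by the factor (1+r)·0.96 = 0.9768.
This holds for months 1–86. Entering month 87 the balance is €604.89; 4% of the post-interest balance is now below €25.00, so the flat €25.00 minimum applies from here.
From month 87 a fixed €25.00 at rate r clears €604.89 in 32 more payments. Total: 86 + 32 = 118 months.

118 months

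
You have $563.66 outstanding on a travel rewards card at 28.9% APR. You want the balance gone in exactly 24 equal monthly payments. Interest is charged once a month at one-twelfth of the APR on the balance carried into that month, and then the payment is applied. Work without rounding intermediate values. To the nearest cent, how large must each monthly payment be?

Monthly rate r = 28.9%/12 = 2.40833% = 0.0240833.
Level-payment amortization: P = B₀·r / (1 − (1+r)^(−n)) = 563.66·0.0240833 / (1 − 1.02408^(−24)).
Denominator 1 − (1+r)^(−24) = 0.435124363.
P = 13.5748 / 0.435124363 ≈ 31.20.

$31.20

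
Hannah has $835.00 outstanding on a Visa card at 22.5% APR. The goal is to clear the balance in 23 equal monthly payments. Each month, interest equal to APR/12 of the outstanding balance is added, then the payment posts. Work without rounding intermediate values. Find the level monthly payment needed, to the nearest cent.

Monthly rate r = 22.5%/12 = 1.875% = 0.01875.
Level-payment amortization: P = B₀·r / (1 − (1+r)^(−n)) = 835.00·0.01875 / (1 − 1.01875^(−23)).
Denominator 1 − (1+r)^(−23) = 0.347704023.
P = 15.6562 / 0.347704023 ≈ 45.03.

$45.03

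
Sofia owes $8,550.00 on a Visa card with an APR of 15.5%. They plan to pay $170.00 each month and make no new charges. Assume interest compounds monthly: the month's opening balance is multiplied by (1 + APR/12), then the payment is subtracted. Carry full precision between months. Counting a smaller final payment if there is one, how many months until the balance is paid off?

Monthly rate r = 15.5%/12 = 1.29167% = 0.0129167.
Recurrence: B ← B·(1+r) − $170.00.
Month 1: interest $110.44; balance after payment $8,490.44.
Month 2: interest $109.67; balance after payment $8,430.11.
Closed form: n = −ln(1 − rB₀/P)/ln(1+r) = −ln(0.35037)/ln(1.01292) ≈ 81.719, so the balance reaches zero during payment 82.

82 months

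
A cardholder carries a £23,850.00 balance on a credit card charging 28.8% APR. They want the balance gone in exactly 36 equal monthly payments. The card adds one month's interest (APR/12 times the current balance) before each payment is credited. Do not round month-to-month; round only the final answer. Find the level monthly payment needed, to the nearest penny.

£996.86

Monthly rate r = 28.8%/12 = 2.4% = 0.024.
Level-payment amortization: P = B₀·r / (1 − (1+r)^(−n)) = 23850.00·0.024 / (1 − 1.024^(−36)).
Denominator 1 − (1+r)^(−36) = 0.574204016.
P = 572.4 / 0.574204016 ≈ 996.86.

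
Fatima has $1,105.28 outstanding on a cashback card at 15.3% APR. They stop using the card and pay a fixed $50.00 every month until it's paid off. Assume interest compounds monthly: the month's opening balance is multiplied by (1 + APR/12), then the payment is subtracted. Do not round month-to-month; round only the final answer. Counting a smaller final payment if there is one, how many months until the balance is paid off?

27 payments

Monthly rate r = 15.3%/12 = 1.275% = 0.01275.
Recurrence: B ← B·(1+r) − $50.00.
Month 1: interest $14.09; balance after payment $1,069.37.
Month 2: interest $13.63; balance after payment $1,033.01.
Closed form: n = −ln(1 − rB₀/P)/ln(1+r) = −ln(0.71815)/ln(1.01275) ≈ 26.132, so the balance reaches zero during payment 27.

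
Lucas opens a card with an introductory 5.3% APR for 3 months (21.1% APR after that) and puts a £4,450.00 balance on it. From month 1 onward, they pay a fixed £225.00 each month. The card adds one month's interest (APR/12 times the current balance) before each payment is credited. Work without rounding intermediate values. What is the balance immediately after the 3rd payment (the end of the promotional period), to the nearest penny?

Promo months 1–3 at r₀ = 5.3%/12 = 0.00441667; months 4+ at r₁ = 21.1%/12 = 0.0175833.
After month 3: iterate B ← B·(1+r₀) − £225.00 for 3 months → £3,831.24.

£3,831.24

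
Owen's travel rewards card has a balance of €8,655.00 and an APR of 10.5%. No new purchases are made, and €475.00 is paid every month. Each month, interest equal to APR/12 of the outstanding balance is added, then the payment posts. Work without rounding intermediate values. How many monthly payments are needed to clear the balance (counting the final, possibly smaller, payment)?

Monthly rate r = 10.5%/12 = 0.875% = 0.00875.
Recurrence: B ← B·(1+r) − €475.00.
Month 1: interest €75.73; balance after payment €8,255.73.
Month 2: interest €72.24; balance after payment €7,852.97.
Closed form: n = −ln(1 − rB₀/P)/ln(1+r) = −ln(0.84057)/ln(1.00875) ≈ 19.936, so the balance reaches zero during payment 20.

20 months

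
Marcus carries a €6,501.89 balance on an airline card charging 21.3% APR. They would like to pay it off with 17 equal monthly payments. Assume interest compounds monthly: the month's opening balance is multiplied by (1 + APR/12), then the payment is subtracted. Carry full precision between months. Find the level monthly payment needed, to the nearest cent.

€446.43

Monthly rate r = 21.3%/12 = 1.775% = 0.01775.
Level-payment amortization: P = B₀·r / (1 − (1+r)^(−n)) = 6501.89·0.01775 / (1 − 1.01775^(−17)).
Denominator 1 − (1+r)^(−17) = 0.258517147.
P = 115.409 / 0.258517147 ≈ 446.43.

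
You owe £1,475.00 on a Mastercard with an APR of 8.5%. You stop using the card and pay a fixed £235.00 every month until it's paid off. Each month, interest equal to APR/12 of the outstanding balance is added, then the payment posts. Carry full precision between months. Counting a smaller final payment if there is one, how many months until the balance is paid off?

7 months

Monthly rate r = 8.5%/12 = 0.708333% = 0.00708333.
Recurrence: B ← B·(1+r) − £235.00.
Month 1: interest £10.45; balance after payment £1,250.45.
Month 2: interest £8.86; balance after payment £1,024.31.
Closed form: n = −ln(1 − rB₀/P)/ln(1+r) = −ln(0.95554)/ln(1.00708) ≈ 6.443, so the balance reaches zero during payment 7.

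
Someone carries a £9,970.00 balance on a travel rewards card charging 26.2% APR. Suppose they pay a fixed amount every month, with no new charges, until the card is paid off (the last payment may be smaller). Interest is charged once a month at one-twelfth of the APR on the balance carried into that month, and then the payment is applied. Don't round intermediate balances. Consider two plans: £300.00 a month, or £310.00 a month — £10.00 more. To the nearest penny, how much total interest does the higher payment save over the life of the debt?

Monthly rate r = 26.2%/12 = 2.18333% = 0.0218333.
At £300.00/mo: n = ⌈−ln(1 − rB₀/P)/ln(1+r)⌉ = 60 payments (last £262.08); total interest = total paid − £9,970.00 = £7,992.08.
At £310.00/mo: 57 payments (last £25.85); total interest £7,415.85.
Interest saved = £7,992.08 − £7,415.85 = £576.23.

£576.23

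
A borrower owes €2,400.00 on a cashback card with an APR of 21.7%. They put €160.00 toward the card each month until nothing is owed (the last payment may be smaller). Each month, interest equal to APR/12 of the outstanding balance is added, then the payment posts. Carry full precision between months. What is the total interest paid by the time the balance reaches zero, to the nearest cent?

€425.26

Monthly rate r = 21.7%/12 = 1.80833% = 0.0180833.
Payoff takes n = ⌈−ln(1 − rB₀/P)/ln(1+r)⌉ = ⌈17.656⌉ = 18 payments; the last is €105.26.
Total paid = 17·€160.00 + €105.26 = €2,825.26.
Total interest = total paid − principal = €2,825.26 − €2,400.00 = €425.26.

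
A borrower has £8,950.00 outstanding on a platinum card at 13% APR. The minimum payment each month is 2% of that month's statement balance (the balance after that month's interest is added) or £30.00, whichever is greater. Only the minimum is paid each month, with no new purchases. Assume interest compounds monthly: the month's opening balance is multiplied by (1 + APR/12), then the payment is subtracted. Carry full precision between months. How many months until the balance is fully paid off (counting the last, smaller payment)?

Monthly rate r = 13%/12 = 1.08333% = 0.0108333.
While 2% of the post-interest balance exceeds £30.00, each month B ← (B·(1+r))·(1 − 0.02), i.e. B shrinks by the factor (1+r)·0.98 = 0.99062.
This holds for months 1–191. Entering month 192 the balance is £1,478.42; 2% of the post-interest balance is now below £30.00, so the flat £30.00 minimum applies from here.
From month 192 a fixed £30.00 at rate r clears £1,478.42 in 71 more payments. Total: 191 + 71 = 262 months.

262 months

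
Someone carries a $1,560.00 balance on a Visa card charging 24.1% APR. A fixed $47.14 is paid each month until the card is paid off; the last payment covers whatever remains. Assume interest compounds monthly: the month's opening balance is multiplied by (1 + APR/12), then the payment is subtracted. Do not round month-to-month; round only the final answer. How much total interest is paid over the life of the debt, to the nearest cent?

$1,029.98

Monthly rate r = 24.1%/12 = 2.00833% = 0.0200833.
Payoff takes n = ⌈−ln(1 − rB₀/P)/ln(1+r)⌉ = ⌈54.942⌉ = 55 payments; the last is $44.42.
Total paid = 54·$47.14 + $44.42 = $2,589.98.
Total interest = total paid − principal = $2,589.98 − $1,560.00 = $1,029.98.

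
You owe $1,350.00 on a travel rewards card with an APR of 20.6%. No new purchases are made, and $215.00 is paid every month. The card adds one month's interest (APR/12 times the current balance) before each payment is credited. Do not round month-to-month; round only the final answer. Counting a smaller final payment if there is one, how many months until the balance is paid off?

Monthly rate r = 20.6%/12 = 1.71667% = 0.0171667.
Recurrence: B ← B·(1+r) − $215.00.
Month 1: interest $23.18; balance after payment $1,158.17.
Month 2: interest $19.88; balance after payment $963.06.
Closed form: n = −ln(1 − rB₀/P)/ln(1+r) = −ln(0.89221)/ln(1.01717) ≈ 6.701, so the balance reaches zero during payment 7.

7 payments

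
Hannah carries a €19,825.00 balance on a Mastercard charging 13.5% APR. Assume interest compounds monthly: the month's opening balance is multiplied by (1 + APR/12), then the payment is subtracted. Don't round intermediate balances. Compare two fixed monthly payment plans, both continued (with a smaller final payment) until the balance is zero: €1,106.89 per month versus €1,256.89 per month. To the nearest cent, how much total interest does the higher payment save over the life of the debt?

Monthly rate r = 13.5%/12 = 1.125% = 0.01125.
At €1,106.89/mo: n = ⌈−ln(1 − rB₀/P)/ln(1+r)⌉ = 21 payments (last €126.13); total interest = total paid − €19,825.00 = €2,438.93.
At €1,256.89/mo: 18 payments (last €581.48); total interest €2,123.61.
Interest saved = €2,438.93 − €2,123.61 = €315.32.

€315.32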